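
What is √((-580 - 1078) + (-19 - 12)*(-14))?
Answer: 6*I*√34 ≈ 34.986*I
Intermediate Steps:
√((-580 - 1078) + (-19 - 12)*(-14)) = √(-1658 - 31*(-14)) = √(-1658 + 434) = √(-1224) = 6*I*√34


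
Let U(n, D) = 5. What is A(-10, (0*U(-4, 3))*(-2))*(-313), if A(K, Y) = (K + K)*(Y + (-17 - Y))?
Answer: -106420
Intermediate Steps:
A(K, Y) = -34*K (A(K, Y) = (2*K)*(-17) = -34*K)
A(-10, (0*U(-4, 3))*(-2))*(-313) = -34*(-10)*(-313) = 340*(-313) = -106420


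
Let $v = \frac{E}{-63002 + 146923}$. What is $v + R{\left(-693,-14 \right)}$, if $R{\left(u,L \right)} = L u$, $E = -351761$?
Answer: $\frac{813849781}{83921} \approx 9697.8$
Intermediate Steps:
$v = - \frac{351761}{83921}$ ($v = - \frac{351761}{-63002 + 146923} = - \frac{351761}{83921} \approx -4.1916$)
$v + R{\left(-693,-14 \right)} = - \frac{351761}{83921} - -9702 = - \frac{351761}{83921} + 9702 = \frac{813849781}{83921}$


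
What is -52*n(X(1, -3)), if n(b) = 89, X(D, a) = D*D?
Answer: -4628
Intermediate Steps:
X(D, a) = D**2
-52*n(X(1, -3)) = -52*89 = -4628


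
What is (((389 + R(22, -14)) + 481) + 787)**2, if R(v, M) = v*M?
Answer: 1819801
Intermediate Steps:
R(v, M) = M*v
(((389 + R(22, -14)) + 481) + 787)**2 = (((389 - 14*22) + 481) + 787)**2 = (((389 - 308) + 481) + 787)**2 = ((81 + 481) + 787)**2 = (562 + 787)**2 = 1349**2 = 1819801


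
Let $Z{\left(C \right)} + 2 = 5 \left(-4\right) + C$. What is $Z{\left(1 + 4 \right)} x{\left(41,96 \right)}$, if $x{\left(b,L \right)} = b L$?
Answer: $-66912$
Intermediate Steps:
$x{\left(b,L \right)} = L b$
$Z{\left(C \right)} = -22 + C$ ($Z{\left(C \right)} = -2 + \left(5 \left(-4\right) + C\right) = -2 + \left(-20 + C\right) = -22 + C$)
$Z{\left(1 + 4 \right)} x{\left(41,96 \right)} = \left(-22 + \left(1 + 4\right)\right) 96 \cdot 41 = \left(-22 + 5\right) 3936 = \left(-17\right) 3936 = -66912$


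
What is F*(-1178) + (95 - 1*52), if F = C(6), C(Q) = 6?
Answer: -7025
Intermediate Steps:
F = 6
F*(-1178) + (95 - 1*52) = 6*(-1178) + (95 - 1*52) = -7068 + (95 - 52) = -7068 + 43 = -7025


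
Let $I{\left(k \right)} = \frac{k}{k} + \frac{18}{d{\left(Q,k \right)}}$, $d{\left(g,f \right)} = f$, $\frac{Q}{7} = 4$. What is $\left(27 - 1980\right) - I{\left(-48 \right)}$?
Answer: $- \frac{15629}{8} \approx -1953.6$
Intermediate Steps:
$Q = 28$ ($Q = 7 \cdot 4 = 28$)
$I{\left(k \right)} = 1 + \frac{18}{k}$ ($I{\left(k \right)} = \frac{k}{k} + \frac{18}{k} = 1 + \frac{18}{k}$)
$\left(27 - 1980\right) - I{\left(-48 \right)} = \left(27 - 1980\right) - \frac{18 - 48}{-48} = \left(27 - 1980\right) - \left(- \frac{1}{48}\right) \left(-30\right) = -1953 - \frac{5}{8} = - \frac{15629}{8}$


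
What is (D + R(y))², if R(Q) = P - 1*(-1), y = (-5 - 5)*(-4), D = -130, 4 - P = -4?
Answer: 14641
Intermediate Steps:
P = 8 (P = 4 - 1*(-4) = 4 + 4 = 8)
y = 40 (y = -10*(-4) = 40)
R(Q) = 9 (R(Q) = 8 - 1*(-1) = 8 + 1 = 9)
(D + R(y))² = (-130 + 9)² = (-121)² = 14641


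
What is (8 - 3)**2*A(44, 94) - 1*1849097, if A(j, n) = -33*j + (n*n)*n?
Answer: 18879203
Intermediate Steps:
A(j, n) = n**3 - 33*j (A(j, n) = -33*j + n**2*n = -33*j + n**3 = n**3 - 33*j)
(8 - 3)**2*A(44, 94) - 1*1849097 = (8 - 3)**2*(94**3 - 33*44) - 1*1849097 = 5**2*(830584 - 1452) - 1849097 = 25*829132 - 1849097 = 20728300 - 1849097 = 18879203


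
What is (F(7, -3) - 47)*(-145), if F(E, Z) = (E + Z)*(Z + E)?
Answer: 4495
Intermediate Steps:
F(E, Z) = (E + Z)**2 (F(E, Z) = (E + Z)*(E + Z) = (E + Z)**2)
(F(7, -3) - 47)*(-145) = ((7 - 3)**2 - 47)*(-145) = (4**2 - 47)*(-145) = (16 - 47)*(-145) = -31*(-145) = 4495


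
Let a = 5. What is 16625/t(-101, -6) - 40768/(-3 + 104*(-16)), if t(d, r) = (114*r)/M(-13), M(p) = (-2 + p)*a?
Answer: 36954841/20004 ≈ 1847.4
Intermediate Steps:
M(p) = -10 + 5*p (M(p) = (-2 + p)*5 = -10 + 5*p)
t(d, r) = -38*r/25 (t(d, r) = (114*r)/(-10 + 5*(-13)) = (114*r)/(-10 - 65) = (114*r)/(-75) = (114*r)*(-1/75) = -38*r/25)
16625/t(-101, -6) - 40768/(-3 + 104*(-16)) = 16625/((-38/25*(-6))) - 40768/(-3 + 104*(-16)) = 16625/(228/25) - 40768/(-3 - 1664) = 16625*(25/228) - 40768/(-1667) = 21875/12 - 40768*(-1/1667) = 21875/12 + 40768/1667 = 36954841/20004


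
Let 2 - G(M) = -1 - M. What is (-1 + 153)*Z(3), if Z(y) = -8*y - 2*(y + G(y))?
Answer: -6384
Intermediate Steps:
G(M) = 3 + M (G(M) = 2 - (-1 - M) = 2 + (1 + M) = 3 + M)
Z(y) = -6 - 12*y (Z(y) = -8*y - 2*(y + (3 + y)) = -8*y - 2*(3 + 2*y) = -8*y + (-6 - 4*y) = -6 - 12*y)
(-1 + 153)*Z(3) = (-1 + 153)*(-6 - 12*3) = 152*(-6 - 36) = 152*(-42) = -6384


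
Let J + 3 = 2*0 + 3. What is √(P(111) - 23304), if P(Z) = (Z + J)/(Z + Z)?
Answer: I*√93214/2 ≈ 152.65*I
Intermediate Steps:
J = 0 (J = -3 + (2*0 + 3) = -3 + (0 + 3) = -3 + 3 = 0)
P(Z) = ½ (P(Z) = (Z + 0)/(Z + Z) = Z/((2*Z)) = Z*(1/(2*Z)) = ½)
√(P(111) - 23304) = √(½ - 23304) = √(-46607/2) = I*√93214/2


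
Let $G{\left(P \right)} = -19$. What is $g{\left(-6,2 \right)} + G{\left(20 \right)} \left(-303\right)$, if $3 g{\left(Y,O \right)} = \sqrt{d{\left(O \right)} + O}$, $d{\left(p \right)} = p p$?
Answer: $5757 + \frac{\sqrt{6}}{3} \approx 5757.8$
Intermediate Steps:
$d{\left(p \right)} = p^{2}$
$g{\left(Y,O \right)} = \frac{\sqrt{O + O^{2}}}{3}$ ($g{\left(Y,O \right)} = \frac{\sqrt{O^{2} + O}}{3} = \frac{\sqrt{O + O^{2}}}{3}$)
$g{\left(-6,2 \right)} + G{\left(20 \right)} \left(-303\right) = \frac{\sqrt{2 \left(1 + 2\right)}}{3} - -5757 = \frac{\sqrt{2 \cdot 3}}{3} + 5757 = \frac{\sqrt{6}}{3} + 5757 = 5757 + \frac{\sqrt{6}}{3}$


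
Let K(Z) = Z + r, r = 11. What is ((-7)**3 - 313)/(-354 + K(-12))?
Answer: 656/355 ≈ 1.8479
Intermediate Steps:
K(Z) = 11 + Z (K(Z) = Z + 11 = 11 + Z)
((-7)**3 - 313)/(-354 + K(-12)) = ((-7)**3 - 313)/(-354 + (11 - 12)) = (-343 - 313)/(-354 - 1) = -656/(-355) = -656*(-1/355) = 656/355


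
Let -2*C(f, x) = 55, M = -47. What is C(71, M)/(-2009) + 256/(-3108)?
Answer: -30631/445998 ≈ -0.068680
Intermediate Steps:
C(f, x) = -55/2 (C(f, x) = -½*55 = -55/2)
C(71, M)/(-2009) + 256/(-3108) = -55/2/(-2009) + 256/(-3108) = -55/2*(-1/2009) + 256*(-1/3108) = 55/4018 - 64/777 = -30631/445998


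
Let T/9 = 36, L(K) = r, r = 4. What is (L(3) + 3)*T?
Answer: 2268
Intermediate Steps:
L(K) = 4
T = 324 (T = 9*36 = 324)
(L(3) + 3)*T = (4 + 3)*324 = 7*324 = 2268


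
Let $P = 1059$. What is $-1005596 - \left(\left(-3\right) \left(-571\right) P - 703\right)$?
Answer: $-2818960$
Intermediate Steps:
$-1005596 - \left(\left(-3\right) \left(-571\right) P - 703\right) = -1005596 - \left(\left(-3\right) \left(-571\right) 1059 - 703\right) = -1005596 - \left(1713 \cdot 1059 - 703\right) = -1005596 - \left(1814067 - 703\right) = -1005596 - 1813364 = -2818960$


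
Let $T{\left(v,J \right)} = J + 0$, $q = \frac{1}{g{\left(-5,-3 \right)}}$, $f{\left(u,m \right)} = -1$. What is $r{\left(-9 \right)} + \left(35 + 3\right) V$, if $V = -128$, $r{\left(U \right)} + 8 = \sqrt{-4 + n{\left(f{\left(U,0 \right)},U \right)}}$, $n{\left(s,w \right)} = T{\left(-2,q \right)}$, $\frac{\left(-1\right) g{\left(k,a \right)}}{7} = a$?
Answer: $-4872 + \frac{i \sqrt{1743}}{21} \approx -4872.0 + 1.9881 i$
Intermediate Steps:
$g{\left(k,a \right)} = - 7 a$
$q = \frac{1}{21}$ ($q = \frac{1}{\left(-7\right) \left(-3\right)} = \frac{1}{21} \approx 0.047619$)
$T{\left(v,J \right)} = J$
$n{\left(s,w \right)} = \frac{1}{21}$
$r{\left(U \right)} = -8 + \frac{i \sqrt{1743}}{21}$ ($r{\left(U \right)} = -8 + \sqrt{-4 + \frac{1}{21}} = -8 + \sqrt{- \frac{83}{21}} = -8 + \frac{i \sqrt{1743}}{21}$)
$r{\left(-9 \right)} + \left(35 + 3\right) V = \left(-8 + \frac{i \sqrt{1743}}{21}\right) + \left(35 + 3\right) \left(-128\right) = \left(-8 + \frac{i \sqrt{1743}}{21}\right) + 38 \left(-128\right) = \left(-8 + \frac{i \sqrt{1743}}{21}\right) - 4864 = -4872 + \frac{i \sqrt{1743}}{21}$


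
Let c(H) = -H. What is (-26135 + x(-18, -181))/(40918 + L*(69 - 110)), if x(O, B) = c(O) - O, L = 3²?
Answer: -26099/40549 ≈ -0.64364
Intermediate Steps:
L = 9
x(O, B) = -2*O (x(O, B) = -O - O = -2*O)
(-26135 + x(-18, -181))/(40918 + L*(69 - 110)) = (-26135 - 2*(-18))/(40918 + 9*(69 - 110)) = (-26135 + 36)/(40918 + 9*(-41)) = -26099/(40918 - 369) = -26099/40549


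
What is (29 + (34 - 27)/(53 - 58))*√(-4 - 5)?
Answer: 414*I/5 ≈ 82.8*I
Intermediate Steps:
(29 + (34 - 27)/(53 - 58))*√(-4 - 5) = (29 + 7/(-5))*√(-9) = (29 + 7*(-⅕))*(3*I) = (29 - 7/5)*(3*I) = 138*(3*I)/5 = 414*I/5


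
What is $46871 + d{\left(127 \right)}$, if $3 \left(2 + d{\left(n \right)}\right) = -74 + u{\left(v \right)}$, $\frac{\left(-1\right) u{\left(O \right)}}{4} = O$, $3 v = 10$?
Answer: $\frac{421559}{9} \approx 46840.0$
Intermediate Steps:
$v = \frac{10}{3}$ ($v = \frac{1}{3} \cdot 10 = \frac{10}{3} \approx 3.3333$)
$u{\left(O \right)} = - 4 O$
$d{\left(n \right)} = - \frac{280}{9}$ ($d{\left(n \right)} = -2 + \frac{-74 - \frac{40}{3}}{3} = -2 + \frac{1}{3} \left(- \frac{262}{3}\right) = -2 - \frac{262}{9} = - \frac{280}{9}$)
$46871 + d{\left(127 \right)} = 46871 - \frac{280}{9} = \frac{421559}{9}$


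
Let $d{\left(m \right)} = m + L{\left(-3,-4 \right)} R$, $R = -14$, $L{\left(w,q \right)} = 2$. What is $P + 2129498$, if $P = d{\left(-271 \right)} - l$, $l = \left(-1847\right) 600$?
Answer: $3237399$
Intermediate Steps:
$l = -1108200$
$d{\left(m \right)} = -28 + m$ ($d{\left(m \right)} = m + 2 \left(-14\right) = m - 28 = -28 + m$)
$P = 1107901$ ($P = \left(-28 - 271\right) - -1108200 = -299 + 1108200 = 1107901$)
$P + 2129498 = 1107901 + 2129498 = 3237399$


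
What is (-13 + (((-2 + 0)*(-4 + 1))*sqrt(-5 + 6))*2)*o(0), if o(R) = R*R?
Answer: 0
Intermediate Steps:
o(R) = R**2
(-13 + (((-2 + 0)*(-4 + 1))*sqrt(-5 + 6))*2)*o(0) = (-13 + (((-2 + 0)*(-4 + 1))*sqrt(-5 + 6))*2)*0**2 = (-13 + ((-2*(-3))*sqrt(1))*2)*0 = (-13 + (6*1)*2)*0 = (-13 + 6*2)*0 = (-13 + 12)*0 = -1*0 = 0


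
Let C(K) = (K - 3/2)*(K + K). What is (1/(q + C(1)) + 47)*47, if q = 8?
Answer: 15510/7 ≈ 2215.7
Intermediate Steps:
C(K) = 2*K*(-3/2 + K) (C(K) = (K - 3*½)*(2*K) = (K - 3/2)*(2*K) = (-3/2 + K)*(2*K) = 2*K*(-3/2 + K))
(1/(q + C(1)) + 47)*47 = (1/(8 + 1*(-3 + 2*1)) + 47)*47 = (1/(8 + 1*(-3 + 2)) + 47)*47 = (1/(8 + 1*(-1)) + 47)*47 = (1/(8 - 1) + 47)*47 = (1/7 + 47)*47 = (⅐ + 47)*47 = (330/7)*47 = 15510/7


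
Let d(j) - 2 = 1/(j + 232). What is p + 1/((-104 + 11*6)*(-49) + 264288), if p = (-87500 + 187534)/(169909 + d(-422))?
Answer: 5058601612089/8592144137350 ≈ 0.58875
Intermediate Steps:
d(j) = 2 + 1/(232 + j) (d(j) = 2 + 1/(j + 232) = 2 + 1/(232 + j))
p = 19006460/32283089 (p = (-87500 + 187534)/(169909 + (465 + 2*(-422))/(232 - 422)) = 100034/(169909 + (465 - 844)/(-190)) = 100034/(169909 - 1/190*(-379)) = 100034/(169909 + 379/190) = 100034/(32283089/190) = 100034*(190/32283089) = 19006460/32283089 ≈ 0.58874)
p + 1/((-104 + 11*6)*(-49) + 264288) = 19006460/32283089 + 1/((-104 + 11*6)*(-49) + 264288) = 19006460/32283089 + 1/((-104 + 66)*(-49) + 264288) = 19006460/32283089 + 1/(-38*(-49) + 264288) = 19006460/32283089 + 1/(1862 + 264288) = 19006460/32283089 + 1/266150 = 5058601612089/8592144137350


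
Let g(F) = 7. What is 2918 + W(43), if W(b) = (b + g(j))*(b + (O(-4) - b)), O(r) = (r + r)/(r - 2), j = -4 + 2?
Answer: 8954/3 ≈ 2984.7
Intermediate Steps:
j = -2
O(r) = 2*r/(-2 + r) (O(r) = (2*r)/(-2 + r) = 2*r/(-2 + r))
W(b) = 28/3 + 4*b/3 (W(b) = (b + 7)*(b + (2*(-4)/(-2 - 4) - b)) = (7 + b)*(b + (2*(-4)/(-6) - b)) = (7 + b)*(b + (2*(-4)*(-⅙) - b)) = (7 + b)*(b + (4/3 - b)) = (7 + b)*(4/3) = 28/3 + 4*b/3)
2918 + W(43) = 2918 + (28/3 + (4/3)*43) = 2918 + (28/3 + 172/3) = 2918 + 200/3 = 8954/3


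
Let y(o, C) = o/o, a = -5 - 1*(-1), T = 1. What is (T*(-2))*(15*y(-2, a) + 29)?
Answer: -88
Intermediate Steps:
a = -4 (a = -5 + 1 = -4)
y(o, C) = 1
(T*(-2))*(15*y(-2, a) + 29) = (1*(-2))*(15*1 + 29) = -2*(15 + 29) = -2*44 = -88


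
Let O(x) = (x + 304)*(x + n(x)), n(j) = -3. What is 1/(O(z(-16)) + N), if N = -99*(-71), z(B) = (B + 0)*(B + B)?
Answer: 1/422373 ≈ 2.3676e-6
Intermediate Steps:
z(B) = 2*B² (z(B) = B*(2*B) = 2*B²)
O(x) = (-3 + x)*(304 + x) (O(x) = (x + 304)*(x - 3) = (304 + x)*(-3 + x) = (-3 + x)*(304 + x))
N = 7029
1/(O(z(-16)) + N) = 1/((-912 + (2*(-16)²)² + 301*(2*(-16)²)) + 7029) = 1/((-912 + (2*256)² + 301*(2*256)) + 7029) = 1/((-912 + 512² + 301*512) + 7029) = 1/((-912 + 262144 + 154112) + 7029) = 1/(415344 + 7029) = 1/422373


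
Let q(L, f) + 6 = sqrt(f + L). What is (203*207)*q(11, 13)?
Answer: -252126 + 84042*sqrt(6) ≈ -46266.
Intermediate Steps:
q(L, f) = -6 + sqrt(L + f) (q(L, f) = -6 + sqrt(f + L) = -6 + sqrt(L + f))
(203*207)*q(11, 13) = (203*207)*(-6 + sqrt(11 + 13)) = 42021*(-6 + sqrt(24)) = 42021*(-6 + 2*sqrt(6)) = -252126 + 84042*sqrt(6)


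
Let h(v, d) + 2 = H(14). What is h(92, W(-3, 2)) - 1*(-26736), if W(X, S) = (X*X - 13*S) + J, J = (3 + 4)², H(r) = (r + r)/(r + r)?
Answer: 26735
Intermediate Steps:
H(r) = 1 (H(r) = (2*r)/((2*r)) = (2*r)*(1/(2*r)) = 1)
J = 49 (J = 7² = 49)
W(X, S) = 49 + X² - 13*S (W(X, S) = (X*X - 13*S) + 49 = (X² - 13*S) + 49 = 49 + X² - 13*S)
h(v, d) = -1 (h(v, d) = -2 + 1 = -1)
h(92, W(-3, 2)) - 1*(-26736) = -1 - 1*(-26736) = -1 + 26736 = 26735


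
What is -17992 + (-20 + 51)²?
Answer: -17031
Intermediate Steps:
-17992 + (-20 + 51)² = -17992 + 31² = -17992 + 961 = -17031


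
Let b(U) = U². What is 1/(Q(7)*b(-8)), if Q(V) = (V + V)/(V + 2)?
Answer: 9/896 ≈ 0.010045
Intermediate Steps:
Q(V) = 2*V/(2 + V) (Q(V) = (2*V)/(2 + V) = 2*V/(2 + V))
1/(Q(7)*b(-8)) = 1/((2*7/(2 + 7))*(-8)²) = 1/((2*7/9)*64) = 1/((2*7*(⅑))*64) = 1/((14/9)*64) = 1/(896/9) = 9/896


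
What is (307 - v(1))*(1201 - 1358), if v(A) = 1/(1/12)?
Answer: -46315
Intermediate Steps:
v(A) = 12 (v(A) = 1/(1/12) = 12)
(307 - v(1))*(1201 - 1358) = (307 - 1*12)*(1201 - 1358) = (307 - 12)*(-157) = 295*(-157) = -46315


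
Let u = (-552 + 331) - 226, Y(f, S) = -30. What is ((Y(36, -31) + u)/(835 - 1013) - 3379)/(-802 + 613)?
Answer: 85855/4806 ≈ 17.864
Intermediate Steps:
u = -447 (u = -221 - 226 = -447)
((Y(36, -31) + u)/(835 - 1013) - 3379)/(-802 + 613) = ((-30 - 447)/(835 - 1013) - 3379)/(-802 + 613) = (-477/(-178) - 3379)/(-189) = (-477*(-1/178) - 3379)*(-1/189) = (477/178 - 3379)*(-1/189) = -600985/178*(-1/189) = 85855/4806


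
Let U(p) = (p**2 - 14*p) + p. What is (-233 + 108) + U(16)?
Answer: -77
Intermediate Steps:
U(p) = p**2 - 13*p
(-233 + 108) + U(16) = (-233 + 108) + 16*(-13 + 16) = -125 + 16*3 = -125 + 48 = -77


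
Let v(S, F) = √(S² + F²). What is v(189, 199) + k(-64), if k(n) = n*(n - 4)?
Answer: 4352 + √75322 ≈ 4626.4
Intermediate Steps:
k(n) = n*(-4 + n)
v(S, F) = √(F² + S²)
v(189, 199) + k(-64) = √(199² + 189²) - 64*(-4 - 64) = √(39601 + 35721) - 64*(-68) = √75322 + 4352 = 4352 + √75322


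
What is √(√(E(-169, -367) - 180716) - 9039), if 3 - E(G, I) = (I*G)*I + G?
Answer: √(-9039 + √22581897) ≈ 65.475*I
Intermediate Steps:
E(G, I) = 3 - G - G*I² (E(G, I) = 3 - ((I*G)*I + G) = 3 - ((G*I)*I + G) = 3 - (G*I² + G) = 3 - (G + G*I²) = 3 + (-G - G*I²) = 3 - G - G*I²)
√(√(E(-169, -367) - 180716) - 9039) = √(√((3 - 1*(-169) - 1*(-169)*(-367)²) - 180716) - 9039) = √(√((3 + 169 - 1*(-169)*134689) - 180716) - 9039) = √(√((3 + 169 + 22762441) - 180716) - 9039) = √(√(22762613 - 180716) - 9039) = √(√22581897 - 9039) = √(-9039 + √22581897)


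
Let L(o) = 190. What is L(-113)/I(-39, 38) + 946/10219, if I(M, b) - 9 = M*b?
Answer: -49832/1368417 ≈ -0.036416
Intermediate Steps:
I(M, b) = 9 + M*b
L(-113)/I(-39, 38) + 946/10219 = 190/(9 - 39*38) + 946/10219 = 190/(9 - 1482) + 946*(1/10219) = 190/(-1473) + 86/929 = 190*(-1/1473) + 86/929 = -190/1473 + 86/929 = -49832/1368417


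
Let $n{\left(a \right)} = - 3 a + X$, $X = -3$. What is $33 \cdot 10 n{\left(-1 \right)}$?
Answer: $0$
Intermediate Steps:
$n{\left(a \right)} = -3 - 3 a$ ($n{\left(a \right)} = - 3 a - 3 = -3 - 3 a$)
$33 \cdot 10 n{\left(-1 \right)} = 33 \cdot 10 \left(-3 - -3\right) = 330 \left(-3 + 3\right) = 330 \cdot 0 = 0$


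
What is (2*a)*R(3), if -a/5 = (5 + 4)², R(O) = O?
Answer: -2430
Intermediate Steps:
a = -405 (a = -5*(5 + 4)² = -5*9² = -5*81 = -405)
(2*a)*R(3) = (2*(-405))*3 = -810*3 = -2430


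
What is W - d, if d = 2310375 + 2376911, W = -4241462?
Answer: -8928748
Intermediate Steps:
d = 4687286
W - d = -4241462 - 1*4687286 = -4241462 - 4687286 = -8928748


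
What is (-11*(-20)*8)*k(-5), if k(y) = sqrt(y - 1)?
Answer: 1760*I*sqrt(6) ≈ 4311.1*I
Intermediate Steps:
k(y) = sqrt(-1 + y)
(-11*(-20)*8)*k(-5) = (-11*(-20)*8)*sqrt(-1 - 5) = (220*8)*sqrt(-6) = 1760*(I*sqrt(6)) = 1760*I*sqrt(6)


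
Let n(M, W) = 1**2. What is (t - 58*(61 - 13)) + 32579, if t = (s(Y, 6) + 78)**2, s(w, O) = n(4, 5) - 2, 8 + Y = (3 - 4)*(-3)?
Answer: 35724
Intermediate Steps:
n(M, W) = 1
Y = -5 (Y = -8 + (3 - 4)*(-3) = -8 - 1*(-3) = -8 + 3 = -5)
s(w, O) = -1 (s(w, O) = 1 - 2 = -1)
t = 5929 (t = (-1 + 78)**2 = 77**2 = 5929)
(t - 58*(61 - 13)) + 32579 = (5929 - 58*(61 - 13)) + 32579 = (5929 - 58*48) + 32579 = (5929 - 2784) + 32579 = 3145 + 32579 = 35724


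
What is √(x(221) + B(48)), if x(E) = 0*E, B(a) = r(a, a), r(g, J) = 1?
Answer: 1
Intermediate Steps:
B(a) = 1
x(E) = 0
√(x(221) + B(48)) = √(0 + 1) = √1 = 1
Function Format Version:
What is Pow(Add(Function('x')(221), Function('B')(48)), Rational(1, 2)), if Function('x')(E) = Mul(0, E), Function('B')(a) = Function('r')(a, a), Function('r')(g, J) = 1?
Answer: 1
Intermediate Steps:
Function('B')(a) = 1
Function('x')(E) = 0
Pow(Add(Function('x')(221), Function('B')(48)), Rational(1, 2)) = Pow(Add(0, 1), Rational(1, 2)) = Pow(1, Rational(1, 2)) = 1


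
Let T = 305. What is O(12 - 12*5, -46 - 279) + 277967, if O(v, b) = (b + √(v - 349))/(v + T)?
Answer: 71437194/257 + I*√397/257 ≈ 2.7797e+5 + 0.077529*I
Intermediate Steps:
O(v, b) = (b + √(-349 + v))/(305 + v) (O(v, b) = (b + √(v - 349))/(v + 305) = (b + √(-349 + v))/(305 + v))
O(12 - 12*5, -46 - 279) + 277967 = ((-46 - 279) + √(-349 + (12 - 12*5)))/(305 + (12 - 12*5)) + 277967 = (-325 + √(-349 + (12 - 60)))/(305 + (12 - 60)) + 277967 = (-325 + √(-349 - 48))/(305 - 48) + 277967 = (-325 + √(-397))/257 + 277967 = (-325 + I*√397)/257 + 277967 = (-325/257 + I*√397/257) + 277967 = 71437194/257 + I*√397/257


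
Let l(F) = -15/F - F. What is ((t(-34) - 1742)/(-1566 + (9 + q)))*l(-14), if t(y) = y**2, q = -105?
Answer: 61823/11634 ≈ 5.3140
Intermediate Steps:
l(F) = -F - 15/F
((t(-34) - 1742)/(-1566 + (9 + q)))*l(-14) = (((-34)**2 - 1742)/(-1566 + (9 - 105)))*(-1*(-14) - 15/(-14)) = ((1156 - 1742)/(-1566 - 96))*(14 - 15*(-1/14)) = (-586/(-1662))*(14 + 15/14) = -586*(-1/1662)*(211/14) = (293/831)*(211/14) = 61823/11634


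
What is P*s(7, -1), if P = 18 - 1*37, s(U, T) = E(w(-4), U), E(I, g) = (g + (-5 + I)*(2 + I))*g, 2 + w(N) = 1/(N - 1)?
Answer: -28063/25 ≈ -1122.5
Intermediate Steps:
w(N) = -2 + 1/(-1 + N) (w(N) = -2 + 1/(N - 1) = -2 + 1/(-1 + N))
E(I, g) = g*(g + (-5 + I)*(2 + I))
s(U, T) = U*(36/25 + U) (s(U, T) = U*(-10 + U + ((3 - 2*(-4))/(-1 - 4))² - 3*(3 - 2*(-4))/(-1 - 4)) = U*(-10 + U + ((3 + 8)/(-5))² - 3*(3 + 8)/(-5)) = U*(-10 + U + (-⅕*11)² - (-3)*11/5) = U*(-10 + U + (-11/5)² - 3*(-11/5)) = U*(-10 + U + 121/25 + 33/5) = U*(36/25 + U))
P = -19 (P = 18 - 37 = -19)
P*s(7, -1) = -19*7*(36 + 25*7)/25 = -19*7*(36 + 175)/25 = -19*7*211/25 = -19*1477/25 = -28063/25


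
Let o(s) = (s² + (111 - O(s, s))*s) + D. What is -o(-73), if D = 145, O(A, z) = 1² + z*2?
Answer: 13214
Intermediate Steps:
O(A, z) = 1 + 2*z
o(s) = 145 + s² + s*(110 - 2*s) (o(s) = (s² + (111 - (1 + 2*s))*s) + 145 = (s² + (111 + (-1 - 2*s))*s) + 145 = (s² + (110 - 2*s)*s) + 145 = (s² + s*(110 - 2*s)) + 145 = 145 + s² + s*(110 - 2*s))
-o(-73) = -(145 - 1*(-73)² + 110*(-73)) = -(145 - 1*5329 - 8030) = -(145 - 5329 - 8030) = -1*(-13214) = 13214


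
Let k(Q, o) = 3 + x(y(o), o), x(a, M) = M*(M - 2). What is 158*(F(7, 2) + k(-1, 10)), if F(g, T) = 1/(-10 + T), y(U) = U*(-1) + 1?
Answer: 52377/4 ≈ 13094.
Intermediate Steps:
y(U) = 1 - U (y(U) = -U + 1 = 1 - U)
x(a, M) = M*(-2 + M)
k(Q, o) = 3 + o*(-2 + o)
158*(F(7, 2) + k(-1, 10)) = 158*(1/(-10 + 2) + (3 + 10*(-2 + 10))) = 158*(1/(-8) + (3 + 10*8)) = 158*(-⅛ + (3 + 80)) = 158*(-⅛ + 83) = 158*(663/8) = 52377/4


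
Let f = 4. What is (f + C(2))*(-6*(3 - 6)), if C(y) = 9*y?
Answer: 396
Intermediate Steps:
(f + C(2))*(-6*(3 - 6)) = (4 + 9*2)*(-6*(3 - 6)) = (4 + 18)*(-6*(-3)) = 22*18 = 396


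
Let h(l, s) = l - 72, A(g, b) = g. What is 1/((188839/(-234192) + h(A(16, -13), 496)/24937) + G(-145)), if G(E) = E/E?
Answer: 834292272/159693287 ≈ 5.2243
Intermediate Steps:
G(E) = 1
h(l, s) = -72 + l
1/((188839/(-234192) + h(A(16, -13), 496)/24937) + G(-145)) = 1/((188839/(-234192) + (-72 + 16)/24937) + 1) = 1/((188839*(-1/234192) - 56*1/24937) + 1) = 1/((-26977/33456 - 56/24937) + 1) = 1/(-674598985/834292272 + 1) = 1/(159693287/834292272) = 834292272/159693287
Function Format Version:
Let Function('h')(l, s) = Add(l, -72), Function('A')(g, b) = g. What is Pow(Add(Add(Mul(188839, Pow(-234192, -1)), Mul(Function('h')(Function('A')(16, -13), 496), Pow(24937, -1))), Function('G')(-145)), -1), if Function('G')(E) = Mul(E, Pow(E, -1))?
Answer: Rational(834292272, 159693287) ≈ 5.2243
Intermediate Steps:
Function('G')(E) = 1
Function('h')(l, s) = Add(-72, l)
Pow(Add(Add(Mul(188839, Pow(-234192, -1)), Mul(Function('h')(Function('A')(16, -13), 496), Pow(24937, -1))), Function('G')(-145)), -1) = Pow(Add(Add(Mul(188839, Pow(-234192, -1)), Mul(Add(-72, 16), Pow(24937, -1))), 1), -1) = Pow(Add(Add(Mul(188839, Rational(-1, 234192)), Mul(-56, Rational(1, 24937))), 1), -1) = Pow(Add(Add(Rational(-26977, 33456), Rational(-56, 24937)), 1), -1) = Pow(Add(Rational(-674598985, 834292272), 1), -1) = Pow(Rational(159693287, 834292272), -1) = Rational(834292272, 159693287)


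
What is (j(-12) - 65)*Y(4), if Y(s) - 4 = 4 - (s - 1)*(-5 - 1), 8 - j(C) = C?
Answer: -1170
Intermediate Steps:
j(C) = 8 - C
Y(s) = 2 + 6*s (Y(s) = 4 + (4 - (s - 1)*(-5 - 1)) = 4 + (4 - (-1 + s)*(-6)) = 4 + (4 - (6 - 6*s)) = 4 + (4 + (-6 + 6*s)) = 4 + (-2 + 6*s) = 2 + 6*s)
(j(-12) - 65)*Y(4) = ((8 - 1*(-12)) - 65)*(2 + 6*4) = ((8 + 12) - 65)*(2 + 24) = (20 - 65)*26 = -45*26 = -1170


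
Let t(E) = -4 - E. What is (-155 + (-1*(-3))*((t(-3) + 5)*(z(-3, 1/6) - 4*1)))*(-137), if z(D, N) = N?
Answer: 27537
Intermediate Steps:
(-155 + (-1*(-3))*((t(-3) + 5)*(z(-3, 1/6) - 4*1)))*(-137) = (-155 + (-1*(-3))*(((-4 - 1*(-3)) + 5)*(1/6 - 4*1)))*(-137) = (-155 + 3*(((-4 + 3) + 5)*(⅙ - 4)))*(-137) = (-155 + 3*((-1 + 5)*(-23/6)))*(-137) = (-155 + 3*(4*(-23/6)))*(-137) = (-155 + 3*(-46/3))*(-137) = (-155 - 46)*(-137) = -201*(-137) = 27537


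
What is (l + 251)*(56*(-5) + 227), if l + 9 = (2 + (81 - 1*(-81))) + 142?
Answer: -29044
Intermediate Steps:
l = 297 (l = -9 + ((2 + (81 - 1*(-81))) + 142) = -9 + ((2 + (81 + 81)) + 142) = -9 + ((2 + 162) + 142) = -9 + (164 + 142) = -9 + 306 = 297)
(l + 251)*(56*(-5) + 227) = (297 + 251)*(56*(-5) + 227) = 548*(-280 + 227) = 548*(-53) = -29044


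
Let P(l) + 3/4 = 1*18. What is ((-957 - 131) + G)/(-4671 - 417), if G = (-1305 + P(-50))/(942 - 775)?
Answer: 731935/3398784 ≈ 0.21535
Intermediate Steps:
P(l) = 69/4 (P(l) = -3/4 + 1*18 = -3/4 + 18 = 69/4)
G = -5151/668 (G = (-1305 + 69/4)/(942 - 775) = -5151/4/167 = -5151/4*1/167 = -5151/668 ≈ -7.7111)
((-957 - 131) + G)/(-4671 - 417) = ((-957 - 131) - 5151/668)/(-4671 - 417) = (-1088 - 5151/668)/(-5088) = -731935/668*(-1/5088) = 731935/3398784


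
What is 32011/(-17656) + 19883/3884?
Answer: 56680881/17143976 ≈ 3.3062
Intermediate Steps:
32011/(-17656) + 19883/3884 = 32011*(-1/17656) + 19883*(1/3884) = -32011/17656 + 19883/3884 = 56680881/17143976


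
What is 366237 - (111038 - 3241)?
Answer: 258440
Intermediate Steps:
366237 - (111038 - 3241) = 366237 - 1*107797 = 366237 - 107797 = 258440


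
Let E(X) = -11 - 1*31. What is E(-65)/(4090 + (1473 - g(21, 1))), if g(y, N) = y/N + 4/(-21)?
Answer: -441/58193 ≈ -0.0075782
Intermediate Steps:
g(y, N) = -4/21 + y/N (g(y, N) = y/N + 4*(-1/21) = y/N - 4/21 = -4/21 + y/N)
E(X) = -42 (E(X) = -11 - 31 = -42)
E(-65)/(4090 + (1473 - g(21, 1))) = -42/(4090 + (1473 - (-4/21 + 21/1))) = -42/(4090 + (1473 - (-4/21 + 21*1))) = -42/(4090 + (1473 - (-4/21 + 21))) = -42/(4090 + (1473 - 1*437/21)) = -42/(4090 + (1473 - 437/21)) = -42/(4090 + 30496/21) = -42/116386/21 = -42*21/116386 = -441/58193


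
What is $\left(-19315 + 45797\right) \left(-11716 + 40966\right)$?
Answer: $774598500$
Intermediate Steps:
$\left(-19315 + 45797\right) \left(-11716 + 40966\right) = 26482 \cdot 29250 = 774598500$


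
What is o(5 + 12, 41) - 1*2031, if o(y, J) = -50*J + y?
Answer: -4064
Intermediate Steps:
o(y, J) = y - 50*J
o(5 + 12, 41) - 1*2031 = ((5 + 12) - 50*41) - 1*2031 = (17 - 2050) - 2031 = -2033 - 2031 = -4064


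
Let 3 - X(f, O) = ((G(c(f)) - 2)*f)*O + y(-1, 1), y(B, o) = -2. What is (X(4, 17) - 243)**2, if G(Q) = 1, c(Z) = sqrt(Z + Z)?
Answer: 28900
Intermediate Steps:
c(Z) = sqrt(2)*sqrt(Z) (c(Z) = sqrt(2*Z) = sqrt(2)*sqrt(Z))
X(f, O) = 5 + O*f (X(f, O) = 3 - (((1 - 2)*f)*O - 2) = 3 - ((-f)*O - 2) = 3 - (-O*f - 2) = 3 - (-2 - O*f) = 3 + (2 + O*f) = 5 + O*f)
(X(4, 17) - 243)**2 = ((5 + 17*4) - 243)**2 = ((5 + 68) - 243)**2 = (73 - 243)**2 = (-170)**2 = 28900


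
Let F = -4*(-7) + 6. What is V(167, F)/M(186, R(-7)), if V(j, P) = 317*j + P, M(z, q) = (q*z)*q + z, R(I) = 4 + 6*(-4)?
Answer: 52973/74586 ≈ 0.71023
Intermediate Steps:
R(I) = -20 (R(I) = 4 - 24 = -20)
F = 34 (F = 28 + 6 = 34)
M(z, q) = z + z*q² (M(z, q) = z*q² + z = z + z*q²)
V(j, P) = P + 317*j
V(167, F)/M(186, R(-7)) = (34 + 317*167)/((186*(1 + (-20)²))) = (34 + 52939)/((186*(1 + 400))) = 52973/((186*401)) = 52973/74586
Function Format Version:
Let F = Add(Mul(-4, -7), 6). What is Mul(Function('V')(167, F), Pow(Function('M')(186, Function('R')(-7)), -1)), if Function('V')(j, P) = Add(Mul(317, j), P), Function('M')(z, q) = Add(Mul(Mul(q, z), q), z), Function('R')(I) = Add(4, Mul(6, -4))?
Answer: Rational(52973, 74586) ≈ 0.71023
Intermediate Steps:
Function('R')(I) = -20 (Function('R')(I) = Add(4, -24) = -20)
F = 34 (F = Add(28, 6) = 34)
Function('M')(z, q) = Add(z, Mul(z, Pow(q, 2))) (Function('M')(z, q) = Add(Mul(z, Pow(q, 2)), z) = Add(z, Mul(z, Pow(q, 2))))
Function('V')(j, P) = Add(P, Mul(317, j))
Mul(Function('V')(167, F), Pow(Function('M')(186, Function('R')(-7)), -1)) = Mul(Add(34, Mul(317, 167)), Pow(Mul(186, Add(1, Pow(-20, 2))), -1)) = Mul(Add(34, 52939), Pow(Mul(186, Add(1, 400)), -1)) = Mul(52973, Pow(Mul(186, 401), -1)) = Mul(52973, Pow(74586, -1)) = Mul(52973, Rational(1, 74586)) = Rational(52973, 74586)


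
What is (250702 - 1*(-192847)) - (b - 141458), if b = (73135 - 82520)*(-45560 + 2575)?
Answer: -402829218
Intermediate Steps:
b = 403414225 (b = -9385*(-42985) = 403414225)
(250702 - 1*(-192847)) - (b - 141458) = (250702 - 1*(-192847)) - (403414225 - 141458) = (250702 + 192847) - 1*403272767 = 443549 - 403272767 = -402829218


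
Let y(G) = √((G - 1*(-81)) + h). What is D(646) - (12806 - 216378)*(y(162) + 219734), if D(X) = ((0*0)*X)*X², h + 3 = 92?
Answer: 44731689848 + 407144*√83 ≈ 4.4735e+10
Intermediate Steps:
h = 89 (h = -3 + 92 = 89)
y(G) = √(170 + G) (y(G) = √((G - 1*(-81)) + 89) = √((G + 81) + 89) = √((81 + G) + 89) = √(170 + G))
D(X) = 0 (D(X) = (0*X)*X² = 0*X² = 0)
D(646) - (12806 - 216378)*(y(162) + 219734) = 0 - (12806 - 216378)*(√(170 + 162) + 219734) = 0 - (-203572)*(√332 + 219734) = 0 - (-203572)*(2*√83 + 219734) = 0 - (-203572)*(219734 + 2*√83) = 0 - (-44731689848 - 407144*√83) = 0 + (44731689848 + 407144*√83) = 44731689848 + 407144*√83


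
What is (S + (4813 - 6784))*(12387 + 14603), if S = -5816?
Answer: -210171130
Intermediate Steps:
(S + (4813 - 6784))*(12387 + 14603) = (-5816 + (4813 - 6784))*(12387 + 14603) = (-5816 - 1971)*26990 = -7787*26990 = -210171130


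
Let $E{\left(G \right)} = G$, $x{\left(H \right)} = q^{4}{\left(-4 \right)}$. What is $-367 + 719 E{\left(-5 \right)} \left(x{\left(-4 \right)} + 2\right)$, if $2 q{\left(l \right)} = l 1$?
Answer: $-65077$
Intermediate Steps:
$q{\left(l \right)} = \frac{l}{2}$ ($q{\left(l \right)} = \frac{l 1}{2} = \frac{l}{2}$)
$x{\left(H \right)} = 16$ ($x{\left(H \right)} = \left(\frac{1}{2} \left(-4\right)\right)^{4} = \left(-2\right)^{4} = 16$)
$-367 + 719 E{\left(-5 \right)} \left(x{\left(-4 \right)} + 2\right) = -367 + 719 \left(- 5 \left(16 + 2\right)\right) = -367 + 719 \left(\left(-5\right) 18\right) = -367 + 719 \left(-90\right) = -367 - 64710 = -65077$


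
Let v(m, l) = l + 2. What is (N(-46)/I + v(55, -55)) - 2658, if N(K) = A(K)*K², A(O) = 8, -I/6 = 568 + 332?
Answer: -1832041/675 ≈ -2714.1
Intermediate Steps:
v(m, l) = 2 + l
I = -5400 (I = -6*(568 + 332) = -6*900 = -5400)
N(K) = 8*K²
(N(-46)/I + v(55, -55)) - 2658 = ((8*(-46)²)/(-5400) + (2 - 55)) - 2658 = ((8*2116)*(-1/5400) - 53) - 2658 = (16928*(-1/5400) - 53) - 2658 = (-2116/675 - 53) - 2658 = -37891/675 - 2658 = -1832041/675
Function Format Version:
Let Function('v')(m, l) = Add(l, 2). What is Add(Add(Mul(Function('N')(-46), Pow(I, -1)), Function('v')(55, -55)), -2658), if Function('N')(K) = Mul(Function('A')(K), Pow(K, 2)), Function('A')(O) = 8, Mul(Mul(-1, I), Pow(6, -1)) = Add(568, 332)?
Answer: Rational(-1832041, 675) ≈ -2714.1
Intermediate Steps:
Function('v')(m, l) = Add(2, l)
I = -5400 (I = Mul(-6, Add(568, 332)) = Mul(-6, 900) = -5400)
Function('N')(K) = Mul(8, Pow(K, 2))
Add(Add(Mul(Function('N')(-46), Pow(I, -1)), Function('v')(55, -55)), -2658) = Add(Add(Mul(Mul(8, Pow(-46, 2)), Pow(-5400, -1)), Add(2, -55)), -2658) = Add(Add(Mul(Mul(8, 2116), Rational(-1, 5400)), -53), -2658) = Add(Add(Mul(16928, Rational(-1, 5400)), -53), -2658) = Add(Add(Rational(-2116, 675), -53), -2658) = Add(Rational(-37891, 675), -2658) = Rational(-1832041, 675)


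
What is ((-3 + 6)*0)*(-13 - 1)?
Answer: 0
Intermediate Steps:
((-3 + 6)*0)*(-13 - 1) = (3*0)*(-14) = 0*(-14) = 0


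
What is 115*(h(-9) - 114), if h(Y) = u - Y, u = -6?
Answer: -12765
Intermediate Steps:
h(Y) = -6 - Y
115*(h(-9) - 114) = 115*((-6 - 1*(-9)) - 114) = 115*((-6 + 9) - 114) = 115*(3 - 114) = 115*(-111) = -12765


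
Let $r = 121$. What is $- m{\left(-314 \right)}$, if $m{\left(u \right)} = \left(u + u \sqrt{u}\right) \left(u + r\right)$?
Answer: $-60602 - 60602 i \sqrt{314} \approx -60602.0 - 1.0739 \cdot 10^{6} i$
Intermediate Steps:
$m{\left(u \right)} = \left(121 + u\right) \left(u + u^{\frac{3}{2}}\right)$ ($m{\left(u \right)} = \left(u + u \sqrt{u}\right) \left(u + 121\right) = \left(u + u^{\frac{3}{2}}\right) \left(121 + u\right) = \left(121 + u\right) \left(u + u^{\frac{3}{2}}\right)$)
$- m{\left(-314 \right)} = - (\left(-314\right)^{2} + \left(-314\right)^{\frac{5}{2}} + 121 \left(-314\right) + 121 \left(-314\right)^{\frac{3}{2}}) = - (98596 + 98596 i \sqrt{314} - 37994 + 121 \left(- 314 i \sqrt{314}\right)) = - (98596 + 98596 i \sqrt{314} - 37994 - 37994 i \sqrt{314}) = - (60602 + 60602 i \sqrt{314}) = -60602 - 60602 i \sqrt{314}$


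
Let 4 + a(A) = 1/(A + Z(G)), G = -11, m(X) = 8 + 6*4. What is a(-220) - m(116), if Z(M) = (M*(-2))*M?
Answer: -16633/462 ≈ -36.002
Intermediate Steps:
m(X) = 32 (m(X) = 8 + 24 = 32)
Z(M) = -2*M² (Z(M) = (-2*M)*M = -2*M²)
a(A) = -4 + 1/(-242 + A) (a(A) = -4 + 1/(A - 2*(-11)²) = -4 + 1/(A - 2*121) = -4 + 1/(A - 242) = -4 + 1/(-242 + A))
a(-220) - m(116) = (969 - 4*(-220))/(-242 - 220) - 1*32 = (969 + 880)/(-462) - 32 = -1/462*1849 - 32 = -1849/462 - 32 = -16633/462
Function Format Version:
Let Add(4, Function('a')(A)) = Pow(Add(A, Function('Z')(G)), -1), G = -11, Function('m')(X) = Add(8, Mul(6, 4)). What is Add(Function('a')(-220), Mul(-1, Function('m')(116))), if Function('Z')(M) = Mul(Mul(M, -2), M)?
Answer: Rational(-16633, 462) ≈ -36.002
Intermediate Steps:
Function('m')(X) = 32 (Function('m')(X) = Add(8, 24) = 32)
Function('Z')(M) = Mul(-2, Pow(M, 2)) (Function('Z')(M) = Mul(Mul(-2, M), M) = Mul(-2, Pow(M, 2)))
Function('a')(A) = Add(-4, Pow(Add(-242, A), -1)) (Function('a')(A) = Add(-4, Pow(Add(A, Mul(-2, Pow(-11, 2))), -1)) = Add(-4, Pow(Add(A, Mul(-2, 121)), -1)) = Add(-4, Pow(Add(A, -242), -1)) = Add(-4, Pow(Add(-242, A), -1)))
Add(Function('a')(-220), Mul(-1, Function('m')(116))) = Add(Mul(Pow(Add(-242, -220), -1), Add(969, Mul(-4, -220))), Mul(-1, 32)) = Add(Mul(Pow(-462, -1), Add(969, 880)), -32) = Add(Mul(Rational(-1, 462), 1849), -32) = Add(Rational(-1849, 462), -32) = Rational(-16633, 462)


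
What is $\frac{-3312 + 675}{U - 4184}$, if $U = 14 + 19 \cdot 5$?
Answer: $\frac{2637}{4075} \approx 0.64712$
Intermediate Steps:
$U = 109$ ($U = 14 + 95 = 109$)
$\frac{-3312 + 675}{U - 4184} = \frac{-3312 + 675}{109 - 4184} = - \frac{2637}{-4075} = \left(-2637\right) \left(- \frac{1}{4075}\right) = \frac{2637}{4075}$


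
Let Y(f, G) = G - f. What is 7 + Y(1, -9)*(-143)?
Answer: 1437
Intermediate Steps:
7 + Y(1, -9)*(-143) = 7 + (-9 - 1*1)*(-143) = 7 + (-9 - 1)*(-143) = 7 - 10*(-143) = 7 + 1430 = 1437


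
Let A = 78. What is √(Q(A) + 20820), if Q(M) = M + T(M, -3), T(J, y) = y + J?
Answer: √20973 ≈ 144.82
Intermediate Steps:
T(J, y) = J + y
Q(M) = -3 + 2*M (Q(M) = M + (M - 3) = M + (-3 + M) = -3 + 2*M)
√(Q(A) + 20820) = √((-3 + 2*78) + 20820) = √((-3 + 156) + 20820) = √(153 + 20820) = √20973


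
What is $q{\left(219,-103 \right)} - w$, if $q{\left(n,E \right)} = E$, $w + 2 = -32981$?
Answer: $32880$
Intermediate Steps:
$w = -32983$ ($w = -2 - 32981 = -32983$)
$q{\left(219,-103 \right)} - w = -103 - -32983 = -103 + 32983 = 32880$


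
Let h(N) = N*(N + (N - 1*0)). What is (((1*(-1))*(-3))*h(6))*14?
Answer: 3024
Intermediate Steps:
h(N) = 2*N**2 (h(N) = N*(N + (N + 0)) = N*(N + N) = N*(2*N) = 2*N**2)
(((1*(-1))*(-3))*h(6))*14 = (((1*(-1))*(-3))*(2*6**2))*14 = ((-1*(-3))*(2*36))*14 = (3*72)*14 = 216*14 = 3024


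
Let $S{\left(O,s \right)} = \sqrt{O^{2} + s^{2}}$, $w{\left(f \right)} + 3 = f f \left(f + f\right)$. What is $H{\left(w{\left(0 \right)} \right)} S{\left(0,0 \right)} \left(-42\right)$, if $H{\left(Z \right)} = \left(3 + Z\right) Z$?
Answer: $0$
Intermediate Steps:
$w{\left(f \right)} = -3 + 2 f^{3}$ ($w{\left(f \right)} = -3 + f f \left(f + f\right) = -3 + f^{2} \cdot 2 f = -3 + 2 f^{3}$)
$H{\left(Z \right)} = Z \left(3 + Z\right)$
$H{\left(w{\left(0 \right)} \right)} S{\left(0,0 \right)} \left(-42\right) = \left(-3 + 2 \cdot 0^{3}\right) \left(3 - \left(3 - 2 \cdot 0^{3}\right)\right) \sqrt{0^{2} + 0^{2}} \left(-42\right) = \left(-3 + 2 \cdot 0\right) \left(3 + \left(-3 + 2 \cdot 0\right)\right) \sqrt{0 + 0} \left(-42\right) = \left(-3 + 0\right) \left(3 + \left(-3 + 0\right)\right) \sqrt{0} \left(-42\right) = - 3 \left(3 - 3\right) 0 \left(-42\right) = \left(-3\right) 0 \cdot 0 \left(-42\right) = 0 \cdot 0 \left(-42\right) = 0 \left(-42\right) = 0$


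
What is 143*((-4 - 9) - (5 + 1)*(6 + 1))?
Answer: -7865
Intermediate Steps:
143*((-4 - 9) - (5 + 1)*(6 + 1)) = 143*(-13 - 6*7) = 143*(-13 - 1*42) = 143*(-13 - 42) = 143*(-55) = -7865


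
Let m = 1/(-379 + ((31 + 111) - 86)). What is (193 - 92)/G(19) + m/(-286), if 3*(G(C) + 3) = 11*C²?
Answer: 6998624/91500409 ≈ 0.076487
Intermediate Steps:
G(C) = -3 + 11*C²/3 (G(C) = -3 + (11*C²)/3 = -3 + 11*C²/3)
m = -1/323 (m = 1/(-379 + (142 - 86)) = 1/(-379 + 56) = 1/(-323) = -1/323 ≈ -0.0030960)
(193 - 92)/G(19) + m/(-286) = (193 - 92)/(-3 + (11/3)*19²) - 1/323/(-286) = 101/(-3 + (11/3)*361) - 1/323*(-1/286) = 101/(-3 + 3971/3) + 1/92378 = 101/(3962/3) + 1/92378 = 101*(3/3962) + 1/92378 = 303/3962 + 1/92378 = 6998624/91500409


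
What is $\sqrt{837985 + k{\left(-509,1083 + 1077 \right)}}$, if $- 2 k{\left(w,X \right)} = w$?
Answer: $\frac{\sqrt{3352958}}{2} \approx 915.55$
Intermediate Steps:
$k{\left(w,X \right)} = - \frac{w}{2}$
$\sqrt{837985 + k{\left(-509,1083 + 1077 \right)}} = \sqrt{837985 - - \frac{509}{2}} = \sqrt{837985 + \frac{509}{2}} = \sqrt{\frac{1676479}{2}} = \frac{\sqrt{3352958}}{2}$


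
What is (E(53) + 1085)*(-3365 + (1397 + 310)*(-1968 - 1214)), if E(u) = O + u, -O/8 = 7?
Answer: -5880712198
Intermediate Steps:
O = -56 (O = -8*7 = -56)
E(u) = -56 + u
(E(53) + 1085)*(-3365 + (1397 + 310)*(-1968 - 1214)) = ((-56 + 53) + 1085)*(-3365 + (1397 + 310)*(-1968 - 1214)) = (-3 + 1085)*(-3365 + 1707*(-3182)) = 1082*(-3365 - 5431674) = 1082*(-5435039) = -5880712198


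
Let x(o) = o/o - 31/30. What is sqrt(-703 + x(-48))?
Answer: I*sqrt(632730)/30 ≈ 26.515*I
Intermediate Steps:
x(o) = -1/30 (x(o) = 1 - 31*1/30 = 1 - 31/30 = -1/30)
sqrt(-703 + x(-48)) = sqrt(-703 - 1/30) = sqrt(-21091/30) = I*sqrt(632730)/30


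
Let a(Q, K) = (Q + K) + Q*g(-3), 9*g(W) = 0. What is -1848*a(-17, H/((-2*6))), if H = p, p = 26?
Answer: 35420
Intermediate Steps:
g(W) = 0 (g(W) = (⅑)*0 = 0)
H = 26
a(Q, K) = K + Q (a(Q, K) = (Q + K) + Q*0 = (K + Q) + 0 = K + Q)
-1848*a(-17, H/((-2*6))) = -1848*(26/((-2*6)) - 17) = -1848*(26/(-12) - 17) = -1848*(26*(-1/12) - 17) = -1848*(-13/6 - 17) = -1848*(-115/6) = 35420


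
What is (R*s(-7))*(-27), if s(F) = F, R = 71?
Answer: 13419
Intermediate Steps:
(R*s(-7))*(-27) = (71*(-7))*(-27) = -497*(-27) = 13419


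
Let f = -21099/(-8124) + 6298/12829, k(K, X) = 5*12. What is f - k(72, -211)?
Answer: -1977174579/34740932 ≈ -56.912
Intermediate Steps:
k(K, X) = 60
f = 107281341/34740932 (f = -21099*(-1/8124) + 6298*(1/12829) = 7033/2708 + 6298/12829 = 107281341/34740932 ≈ 3.0880)
f - k(72, -211) = 107281341/34740932 - 1*60 = 107281341/34740932 - 60 = -1977174579/34740932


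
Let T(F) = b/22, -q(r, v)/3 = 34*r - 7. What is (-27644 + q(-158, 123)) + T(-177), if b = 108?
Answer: -126523/11 ≈ -11502.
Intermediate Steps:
q(r, v) = 21 - 102*r (q(r, v) = -3*(34*r - 7) = -3*(-7 + 34*r) = 21 - 102*r)
T(F) = 54/11 (T(F) = 108/22 = 108*(1/22) = 54/11)
(-27644 + q(-158, 123)) + T(-177) = (-27644 + (21 - 102*(-158))) + 54/11 = (-27644 + (21 + 16116)) + 54/11 = (-27644 + 16137) + 54/11 = -11507 + 54/11 = -126523/11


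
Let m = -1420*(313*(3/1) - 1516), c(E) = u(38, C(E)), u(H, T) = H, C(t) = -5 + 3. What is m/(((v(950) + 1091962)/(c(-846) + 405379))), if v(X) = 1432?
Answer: 166087182390/546697 ≈ 3.0380e+5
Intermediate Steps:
C(t) = -2
c(E) = 38
m = 819340 (m = -1420*(313*(3*1) - 1516) = -1420*(313*3 - 1516) = -1420*(939 - 1516) = -1420*(-577) = 819340)
m/(((v(950) + 1091962)/(c(-846) + 405379))) = 819340/(((1432 + 1091962)/(38 + 405379))) = 819340/((1093394/405417)) = 819340/((1093394*(1/405417))) = 819340/(1093394/405417) = 819340*(405417/1093394) = 166087182390/546697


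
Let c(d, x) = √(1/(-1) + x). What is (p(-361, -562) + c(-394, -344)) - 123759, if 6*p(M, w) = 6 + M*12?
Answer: -124480 + I*√345 ≈ -1.2448e+5 + 18.574*I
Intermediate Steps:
p(M, w) = 1 + 2*M (p(M, w) = (6 + M*12)/6 = (6 + 12*M)/6 = 1 + 2*M)
c(d, x) = √(-1 + x)
(p(-361, -562) + c(-394, -344)) - 123759 = ((1 + 2*(-361)) + √(-1 - 344)) - 123759 = ((1 - 722) + √(-345)) - 123759 = (-721 + I*√345) - 123759 = -124480 + I*√345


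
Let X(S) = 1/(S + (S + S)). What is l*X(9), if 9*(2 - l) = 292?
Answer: -274/243 ≈ -1.1276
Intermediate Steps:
X(S) = 1/(3*S) (X(S) = 1/(S + 2*S) = 1/(3*S))
l = -274/9 (l = 2 - 1/9*292 = 2 - 292/9 = -274/9 ≈ -30.444)
l*X(9) = -274/(27*9) = -274/9*1/27 = -274/243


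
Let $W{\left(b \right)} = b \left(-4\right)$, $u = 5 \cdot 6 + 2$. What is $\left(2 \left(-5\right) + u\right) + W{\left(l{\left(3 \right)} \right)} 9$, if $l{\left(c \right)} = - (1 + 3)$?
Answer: $166$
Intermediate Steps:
$l{\left(c \right)} = -4$ ($l{\left(c \right)} = \left(-1\right) 4 = -4$)
$u = 32$ ($u = 30 + 2 = 32$)
$W{\left(b \right)} = - 4 b$
$\left(2 \left(-5\right) + u\right) + W{\left(l{\left(3 \right)} \right)} 9 = \left(2 \left(-5\right) + 32\right) + \left(-4\right) \left(-4\right) 9 = \left(-10 + 32\right) + 16 \cdot 9 = 22 + 144 = 166$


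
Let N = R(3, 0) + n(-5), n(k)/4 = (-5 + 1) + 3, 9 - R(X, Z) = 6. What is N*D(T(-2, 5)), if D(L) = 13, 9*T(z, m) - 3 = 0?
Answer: -13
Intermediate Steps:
R(X, Z) = 3 (R(X, Z) = 9 - 1*6 = 9 - 6 = 3)
T(z, m) = 1/3 (T(z, m) = 1/3 + (1/9)*0 = 1/3 + 0 = 1/3)
n(k) = -4 (n(k) = 4*((-5 + 1) + 3) = 4*(-4 + 3) = 4*(-1) = -4)
N = -1 (N = 3 - 4 = -1)
N*D(T(-2, 5)) = -1*13 = -13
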